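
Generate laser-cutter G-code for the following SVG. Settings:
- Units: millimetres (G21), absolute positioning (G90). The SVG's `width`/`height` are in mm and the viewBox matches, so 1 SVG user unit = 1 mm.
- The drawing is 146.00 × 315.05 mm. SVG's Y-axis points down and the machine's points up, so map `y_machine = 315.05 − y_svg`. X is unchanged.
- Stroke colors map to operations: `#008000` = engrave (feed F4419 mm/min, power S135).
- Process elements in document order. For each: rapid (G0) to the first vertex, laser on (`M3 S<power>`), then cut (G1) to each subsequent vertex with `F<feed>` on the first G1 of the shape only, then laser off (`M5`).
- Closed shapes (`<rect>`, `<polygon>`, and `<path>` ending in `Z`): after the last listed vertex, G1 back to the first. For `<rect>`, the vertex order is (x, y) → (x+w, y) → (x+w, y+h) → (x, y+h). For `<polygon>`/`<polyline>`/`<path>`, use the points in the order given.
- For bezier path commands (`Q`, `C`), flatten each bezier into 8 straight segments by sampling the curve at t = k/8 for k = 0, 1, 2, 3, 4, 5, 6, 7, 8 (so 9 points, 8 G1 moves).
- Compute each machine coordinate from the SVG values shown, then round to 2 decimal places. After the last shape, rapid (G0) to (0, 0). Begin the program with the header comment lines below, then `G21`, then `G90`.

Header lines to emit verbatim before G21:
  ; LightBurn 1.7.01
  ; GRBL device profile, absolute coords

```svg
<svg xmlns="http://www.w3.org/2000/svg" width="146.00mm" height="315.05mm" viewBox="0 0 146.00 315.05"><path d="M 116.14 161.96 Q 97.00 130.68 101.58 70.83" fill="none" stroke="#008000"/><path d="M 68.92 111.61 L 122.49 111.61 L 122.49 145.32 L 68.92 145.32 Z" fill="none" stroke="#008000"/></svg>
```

; LightBurn 1.7.01
; GRBL device profile, absolute coords
G21
G90
G0 X116.14 Y153.09
M3 S135
G1 X111.73 Y161.36 F4419
G1 X108.05 Y170.52
G1 X105.12 Y180.57
G1 X102.93 Y191.51
G1 X101.48 Y203.35
G1 X100.77 Y216.08
G1 X100.81 Y229.70
G1 X101.58 Y244.22
M5
G0 X68.92 Y203.44
M3 S135
G1 X122.49 Y203.44 F4419
G1 X122.49 Y169.73
G1 X68.92 Y169.73
G1 X68.92 Y203.44
M5
G0 X0.00 Y0.00

viewBox `0 0 146.00 315.05` with mm width/height → 1 unit = 1 mm. Flip: y_m = 315.05 − y_svg.

**Shape 1** — `<path>` quadratic bezier, stroke `#008000` → engrave (S135, F4419). Control points (SVG): P0=(116.14,161.96), P1=(97.00,130.68), P2=(101.58,70.83); sampled at t=k/8. Machine vertices: (116.14,153.09) → (111.73,161.36) → (108.05,170.52) → (105.12,180.57) → (102.93,191.51) → (101.48,203.35) → (100.77,216.08) → (100.81,229.70) → (101.58,244.22). Open path.

**Shape 2** — `<path>` rectangle, stroke `#008000` → engrave (S135, F4419). Machine vertices: (68.92,203.44) → (122.49,203.44) → (122.49,169.73) → (68.92,169.73) → (68.92,203.44). Closed: final G1 returns to the first vertex.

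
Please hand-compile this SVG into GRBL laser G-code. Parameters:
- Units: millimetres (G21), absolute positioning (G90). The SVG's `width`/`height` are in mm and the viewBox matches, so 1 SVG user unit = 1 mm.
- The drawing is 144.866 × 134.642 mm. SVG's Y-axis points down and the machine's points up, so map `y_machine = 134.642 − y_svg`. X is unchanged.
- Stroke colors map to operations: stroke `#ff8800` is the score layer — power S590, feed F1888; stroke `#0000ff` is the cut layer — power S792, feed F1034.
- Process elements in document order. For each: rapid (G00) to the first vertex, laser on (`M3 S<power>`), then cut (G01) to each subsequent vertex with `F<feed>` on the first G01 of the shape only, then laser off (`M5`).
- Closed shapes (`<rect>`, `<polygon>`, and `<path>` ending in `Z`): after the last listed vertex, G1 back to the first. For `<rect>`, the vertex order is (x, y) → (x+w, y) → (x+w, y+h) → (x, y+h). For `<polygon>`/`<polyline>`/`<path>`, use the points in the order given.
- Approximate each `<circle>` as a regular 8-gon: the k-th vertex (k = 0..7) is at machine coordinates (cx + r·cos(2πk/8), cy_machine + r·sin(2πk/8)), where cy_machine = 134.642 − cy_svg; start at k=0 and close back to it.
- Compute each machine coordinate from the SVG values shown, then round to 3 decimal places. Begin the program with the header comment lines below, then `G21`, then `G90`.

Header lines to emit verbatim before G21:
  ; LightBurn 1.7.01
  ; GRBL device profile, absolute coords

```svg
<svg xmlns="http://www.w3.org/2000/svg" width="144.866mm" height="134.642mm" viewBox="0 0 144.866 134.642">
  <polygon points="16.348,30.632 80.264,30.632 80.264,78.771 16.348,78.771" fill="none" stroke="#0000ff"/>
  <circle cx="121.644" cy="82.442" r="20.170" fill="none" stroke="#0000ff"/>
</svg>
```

viewBox `0 0 144.866 134.642` with mm width/height → 1 unit = 1 mm. Flip: y_m = 134.642 − y_svg.

**Shape 1** — `<polygon>` rectangle, stroke `#0000ff` → cut (S792, F1034). Machine vertices: (16.348,104.010) → (80.264,104.010) → (80.264,55.871) → (16.348,55.871) → (16.348,104.010). Closed: final G1 returns to the first vertex.

**Shape 2** — `<circle>` circle, stroke `#0000ff` → cut (S792, F1034). Machine vertices: (141.814,52.200) → (135.906,66.462) → (121.644,72.370) → (107.382,66.462) → (101.474,52.200) → (107.382,37.938) → (121.644,32.030) → (135.906,37.938) → (141.814,52.200). Closed: final G1 returns to the first vertex.

; LightBurn 1.7.01
; GRBL device profile, absolute coords
G21
G90
G00 X16.348 Y104.010
M3 S792
G01 X80.264 Y104.010 F1034
G01 X80.264 Y55.871
G01 X16.348 Y55.871
G01 X16.348 Y104.010
M5
G00 X141.814 Y52.200
M3 S792
G01 X135.906 Y66.462 F1034
G01 X121.644 Y72.370
G01 X107.382 Y66.462
G01 X101.474 Y52.200
G01 X107.382 Y37.938
G01 X121.644 Y32.030
G01 X135.906 Y37.938
G01 X141.814 Y52.200
M5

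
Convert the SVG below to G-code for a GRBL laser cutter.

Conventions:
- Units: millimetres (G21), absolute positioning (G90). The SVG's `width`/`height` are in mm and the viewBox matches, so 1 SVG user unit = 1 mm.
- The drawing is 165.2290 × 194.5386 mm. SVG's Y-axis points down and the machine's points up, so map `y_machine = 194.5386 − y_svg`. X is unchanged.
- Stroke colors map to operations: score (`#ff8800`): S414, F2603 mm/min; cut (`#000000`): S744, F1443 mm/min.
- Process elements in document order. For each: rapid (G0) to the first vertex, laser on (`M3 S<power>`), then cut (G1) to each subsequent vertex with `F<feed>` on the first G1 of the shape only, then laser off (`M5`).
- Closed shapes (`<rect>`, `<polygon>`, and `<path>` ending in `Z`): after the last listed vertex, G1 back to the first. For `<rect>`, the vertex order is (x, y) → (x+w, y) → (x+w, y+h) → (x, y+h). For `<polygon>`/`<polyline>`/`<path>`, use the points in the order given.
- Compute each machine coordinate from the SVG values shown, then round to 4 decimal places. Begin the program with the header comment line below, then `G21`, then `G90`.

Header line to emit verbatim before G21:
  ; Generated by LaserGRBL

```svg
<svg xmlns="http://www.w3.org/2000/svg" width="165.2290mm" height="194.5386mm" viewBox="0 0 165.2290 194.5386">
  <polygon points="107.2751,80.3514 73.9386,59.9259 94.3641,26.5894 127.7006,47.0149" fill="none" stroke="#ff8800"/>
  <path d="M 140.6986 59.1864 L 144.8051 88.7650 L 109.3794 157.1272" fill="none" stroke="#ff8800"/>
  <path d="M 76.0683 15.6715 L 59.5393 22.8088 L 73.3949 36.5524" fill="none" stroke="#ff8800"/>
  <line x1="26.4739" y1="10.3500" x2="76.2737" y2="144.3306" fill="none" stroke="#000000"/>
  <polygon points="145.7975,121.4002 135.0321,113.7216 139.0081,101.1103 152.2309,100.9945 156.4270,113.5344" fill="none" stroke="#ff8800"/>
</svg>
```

; Generated by LaserGRBL
G21
G90
G0 X107.2751 Y114.1872
M3 S414
G1 X73.9386 Y134.6127 F2603
G1 X94.3641 Y167.9492
G1 X127.7006 Y147.5237
G1 X107.2751 Y114.1872
M5
G0 X140.6986 Y135.3522
M3 S414
G1 X144.8051 Y105.7736 F2603
G1 X109.3794 Y37.4114
M5
G0 X76.0683 Y178.8671
M3 S414
G1 X59.5393 Y171.7298 F2603
G1 X73.3949 Y157.9862
M5
G0 X26.4739 Y184.1886
M3 S744
G1 X76.2737 Y50.2080 F1443
M5
G0 X145.7975 Y73.1384
M3 S414
G1 X135.0321 Y80.8170 F2603
G1 X139.0081 Y93.4283
G1 X152.2309 Y93.5441
G1 X156.4270 Y81.0042
G1 X145.7975 Y73.1384
M5

Since the viewBox matches the mm dimensions, user units are millimetres directly. The only transform is the Y-flip y_m = 194.5386 − y_svg.

Shape 1 is a regular polygon drawn with `<polygon>`. Its stroke #ff8800 means score at S414, F2603. After flipping Y the toolpath is (107.2751,114.1872) → (73.9386,134.6127) → (94.3641,167.9492) → (127.7006,147.5237) → (107.2751,114.1872), returning to the start.

Shape 2 is a open polyline drawn with `<path>`. Its stroke #ff8800 means score at S414, F2603. After flipping Y the toolpath is (140.6986,135.3522) → (144.8051,105.7736) → (109.3794,37.4114).

Shape 3 is a open polyline drawn with `<path>`. Its stroke #ff8800 means score at S414, F2603. After flipping Y the toolpath is (76.0683,178.8671) → (59.5393,171.7298) → (73.3949,157.9862).

Shape 4 is a line segment drawn with `<line>`. Its stroke #000000 means cut at S744, F1443. After flipping Y the toolpath is (26.4739,184.1886) → (76.2737,50.2080).

Shape 5 is a regular polygon drawn with `<polygon>`. Its stroke #ff8800 means score at S414, F2603. After flipping Y the toolpath is (145.7975,73.1384) → (135.0321,80.8170) → (139.0081,93.4283) → (152.2309,93.5441) → (156.4270,81.0042) → (145.7975,73.1384), returning to the start.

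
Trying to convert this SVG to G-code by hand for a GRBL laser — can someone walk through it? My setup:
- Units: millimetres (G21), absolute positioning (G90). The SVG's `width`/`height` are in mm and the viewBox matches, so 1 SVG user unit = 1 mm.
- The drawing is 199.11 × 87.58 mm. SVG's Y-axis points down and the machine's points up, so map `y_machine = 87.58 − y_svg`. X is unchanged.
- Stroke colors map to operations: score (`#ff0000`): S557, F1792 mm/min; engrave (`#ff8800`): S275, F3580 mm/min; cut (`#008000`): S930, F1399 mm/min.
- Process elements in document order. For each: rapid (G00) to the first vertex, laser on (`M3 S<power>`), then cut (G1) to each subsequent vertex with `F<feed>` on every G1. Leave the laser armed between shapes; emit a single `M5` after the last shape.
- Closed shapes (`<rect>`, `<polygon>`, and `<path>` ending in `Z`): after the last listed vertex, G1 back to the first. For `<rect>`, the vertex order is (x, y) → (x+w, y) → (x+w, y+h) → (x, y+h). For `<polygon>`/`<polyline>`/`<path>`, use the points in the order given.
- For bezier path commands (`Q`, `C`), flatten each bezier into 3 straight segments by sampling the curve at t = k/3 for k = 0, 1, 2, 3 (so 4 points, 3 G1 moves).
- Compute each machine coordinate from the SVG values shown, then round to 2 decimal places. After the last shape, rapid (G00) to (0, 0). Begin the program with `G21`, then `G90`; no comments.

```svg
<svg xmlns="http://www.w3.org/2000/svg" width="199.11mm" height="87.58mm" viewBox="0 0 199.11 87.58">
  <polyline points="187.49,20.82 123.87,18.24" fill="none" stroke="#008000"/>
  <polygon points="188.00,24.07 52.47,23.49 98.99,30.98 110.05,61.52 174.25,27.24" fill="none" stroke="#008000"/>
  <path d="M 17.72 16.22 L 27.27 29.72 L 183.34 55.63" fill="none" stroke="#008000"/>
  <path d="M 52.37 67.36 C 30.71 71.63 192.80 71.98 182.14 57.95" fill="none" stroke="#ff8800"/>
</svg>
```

1 u = 1 mm; y_m = 87.58 − y.

[1] `<polyline>` line segment, #008000→cut S930 F1399: (187.49,66.76) → (123.87,69.34)

[2] `<polygon>` closed polygon, #008000→cut S930 F1399: (188.00,63.51) → (52.47,64.09) → (98.99,56.60) → (110.05,26.06) → (174.25,60.34) → (188.00,63.51) (closed)

[3] `<path>` open polyline, #008000→cut S930 F1399: (17.72,71.36) → (27.27,57.86) → (183.34,31.95)

[4] `<path>` cubic bezier, #ff8800→engrave S275 F3580: (52.37,20.22) → (78.76,17.64) → (148.42,20.01) → (182.14,29.63)

G21
G90
G00 X187.49 Y66.76
M3 S930
G1 X123.87 Y69.34 F1399
G00 X188.00 Y63.51
M3 S930
G1 X52.47 Y64.09 F1399
G1 X98.99 Y56.60 F1399
G1 X110.05 Y26.06 F1399
G1 X174.25 Y60.34 F1399
G1 X188.00 Y63.51 F1399
G00 X17.72 Y71.36
M3 S930
G1 X27.27 Y57.86 F1399
G1 X183.34 Y31.95 F1399
G00 X52.37 Y20.22
M3 S275
G1 X78.76 Y17.64 F3580
G1 X148.42 Y20.01 F3580
G1 X182.14 Y29.63 F3580
M5
G00 X0.00 Y0.00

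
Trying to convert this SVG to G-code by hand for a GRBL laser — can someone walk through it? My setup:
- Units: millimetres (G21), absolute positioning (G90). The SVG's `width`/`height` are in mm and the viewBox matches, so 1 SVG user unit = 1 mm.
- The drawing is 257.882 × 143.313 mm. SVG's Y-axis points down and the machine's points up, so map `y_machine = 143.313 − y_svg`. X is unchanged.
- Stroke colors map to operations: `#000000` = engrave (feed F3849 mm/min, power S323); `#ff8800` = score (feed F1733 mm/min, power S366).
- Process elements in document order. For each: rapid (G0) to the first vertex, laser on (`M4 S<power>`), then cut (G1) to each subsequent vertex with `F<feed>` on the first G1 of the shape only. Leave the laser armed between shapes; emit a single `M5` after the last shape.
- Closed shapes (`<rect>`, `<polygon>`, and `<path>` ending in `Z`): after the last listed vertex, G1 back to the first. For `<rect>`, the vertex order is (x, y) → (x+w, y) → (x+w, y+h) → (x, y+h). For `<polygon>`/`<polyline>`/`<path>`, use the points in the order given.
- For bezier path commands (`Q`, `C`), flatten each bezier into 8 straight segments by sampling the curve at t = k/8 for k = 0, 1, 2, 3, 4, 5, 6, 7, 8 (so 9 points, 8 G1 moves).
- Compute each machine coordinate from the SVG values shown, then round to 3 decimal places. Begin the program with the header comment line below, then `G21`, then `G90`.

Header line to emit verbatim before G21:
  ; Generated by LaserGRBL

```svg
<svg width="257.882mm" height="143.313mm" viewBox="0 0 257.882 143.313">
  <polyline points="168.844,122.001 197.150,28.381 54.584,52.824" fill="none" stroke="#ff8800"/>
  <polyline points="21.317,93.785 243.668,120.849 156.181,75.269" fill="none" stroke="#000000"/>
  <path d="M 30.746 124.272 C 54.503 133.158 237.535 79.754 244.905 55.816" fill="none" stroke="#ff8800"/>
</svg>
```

; Generated by LaserGRBL
G21
G90
G0 X168.844 Y21.312
M4 S366
G1 X197.150 Y114.932 F1733
G1 X54.584 Y90.489
G0 X21.317 Y49.528
M4 S323
G1 X243.668 Y22.464 F3849
G1 X156.181 Y68.044
G0 X30.746 Y19.041
M4 S366
G1 X46.467 Y18.449 F1733
G1 X73.194 Y22.622
G1 X107.004 Y30.484
G1 X143.971 Y40.960
G1 X180.169 Y52.974
G1 X211.674 Y65.452
G1 X234.561 Y77.318
G1 X244.905 Y87.497
M5

1 u = 1 mm; y_m = 143.313 − y.

[1] `<polyline>` open polyline, #ff8800→score S366 F1733: (168.844,21.312) → (197.150,114.932) → (54.584,90.489)

[2] `<polyline>` open polyline, #000000→engrave S323 F3849: (21.317,49.528) → (243.668,22.464) → (156.181,68.044)

[3] `<path>` cubic bezier, #ff8800→score S366 F1733: (30.746,19.041) → (46.467,18.449) → (73.194,22.622) → (107.004,30.484) → (143.971,40.960) → (180.169,52.974) → (211.674,65.452) → (234.561,77.318) → (244.905,87.497)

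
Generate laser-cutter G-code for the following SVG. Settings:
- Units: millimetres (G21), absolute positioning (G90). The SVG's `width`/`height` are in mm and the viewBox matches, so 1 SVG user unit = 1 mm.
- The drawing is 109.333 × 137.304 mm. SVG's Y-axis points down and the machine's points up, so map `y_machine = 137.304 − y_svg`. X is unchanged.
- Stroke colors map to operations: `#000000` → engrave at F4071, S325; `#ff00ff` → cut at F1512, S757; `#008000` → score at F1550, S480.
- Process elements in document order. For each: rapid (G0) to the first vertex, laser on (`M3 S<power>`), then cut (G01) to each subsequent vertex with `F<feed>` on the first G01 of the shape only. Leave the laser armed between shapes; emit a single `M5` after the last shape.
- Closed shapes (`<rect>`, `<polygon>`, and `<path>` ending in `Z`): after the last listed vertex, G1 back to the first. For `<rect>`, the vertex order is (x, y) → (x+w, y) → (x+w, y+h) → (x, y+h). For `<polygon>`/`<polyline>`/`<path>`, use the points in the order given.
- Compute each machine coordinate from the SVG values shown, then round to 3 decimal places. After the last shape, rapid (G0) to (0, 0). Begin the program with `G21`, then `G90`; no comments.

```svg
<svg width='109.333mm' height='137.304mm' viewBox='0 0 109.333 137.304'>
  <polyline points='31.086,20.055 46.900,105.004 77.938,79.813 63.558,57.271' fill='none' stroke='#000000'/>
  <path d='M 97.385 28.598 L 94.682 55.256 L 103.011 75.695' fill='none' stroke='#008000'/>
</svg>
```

viewBox `0 0 109.333 137.304` with mm width/height → 1 unit = 1 mm. Flip: y_m = 137.304 − y_svg.

**Shape 1** — `<polyline>` open polyline, stroke `#000000` → engrave (S325, F4071). Machine vertices: (31.086,117.249) → (46.900,32.300) → (77.938,57.491) → (63.558,80.033). Open path.

**Shape 2** — `<path>` open polyline, stroke `#008000` → score (S480, F1550). Machine vertices: (97.385,108.706) → (94.682,82.048) → (103.011,61.609). Open path.

G21
G90
G0 X31.086 Y117.249
M3 S325
G01 X46.900 Y32.300 F4071
G01 X77.938 Y57.491
G01 X63.558 Y80.033
G0 X97.385 Y108.706
M3 S480
G01 X94.682 Y82.048 F1550
G01 X103.011 Y61.609
M5
G0 X0.000 Y0.000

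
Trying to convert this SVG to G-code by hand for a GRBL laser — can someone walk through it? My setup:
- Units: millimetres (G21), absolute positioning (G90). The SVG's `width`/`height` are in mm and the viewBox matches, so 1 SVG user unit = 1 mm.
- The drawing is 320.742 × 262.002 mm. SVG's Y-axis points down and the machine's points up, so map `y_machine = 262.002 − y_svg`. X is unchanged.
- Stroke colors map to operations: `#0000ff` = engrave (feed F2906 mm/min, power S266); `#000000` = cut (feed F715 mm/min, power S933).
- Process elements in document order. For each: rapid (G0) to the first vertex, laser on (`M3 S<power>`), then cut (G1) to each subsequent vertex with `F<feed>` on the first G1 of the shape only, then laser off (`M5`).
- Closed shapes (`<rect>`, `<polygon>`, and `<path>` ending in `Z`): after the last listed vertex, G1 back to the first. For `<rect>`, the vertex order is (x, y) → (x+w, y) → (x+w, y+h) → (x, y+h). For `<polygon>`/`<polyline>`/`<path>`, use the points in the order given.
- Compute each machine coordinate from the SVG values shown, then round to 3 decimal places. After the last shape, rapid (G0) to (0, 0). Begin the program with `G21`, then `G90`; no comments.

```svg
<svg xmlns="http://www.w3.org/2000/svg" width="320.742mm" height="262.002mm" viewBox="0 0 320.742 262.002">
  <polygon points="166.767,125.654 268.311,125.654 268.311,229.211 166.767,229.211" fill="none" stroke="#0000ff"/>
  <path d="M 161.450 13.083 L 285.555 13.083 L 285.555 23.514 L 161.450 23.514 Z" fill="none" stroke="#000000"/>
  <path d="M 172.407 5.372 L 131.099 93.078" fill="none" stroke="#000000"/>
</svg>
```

Since the viewBox matches the mm dimensions, user units are millimetres directly. The only transform is the Y-flip y_m = 262.002 − y_svg.

Shape 1 is a rectangle drawn with `<polygon>`. Its stroke #0000ff means engrave at S266, F2906. After flipping Y the toolpath is (166.767,136.348) → (268.311,136.348) → (268.311,32.791) → (166.767,32.791) → (166.767,136.348), returning to the start.

Shape 2 is a rectangle drawn with `<path>`. Its stroke #000000 means cut at S933, F715. After flipping Y the toolpath is (161.450,248.919) → (285.555,248.919) → (285.555,238.488) → (161.450,238.488) → (161.450,248.919), returning to the start.

Shape 3 is a line segment drawn with `<path>`. Its stroke #000000 means cut at S933, F715. After flipping Y the toolpath is (172.407,256.630) → (131.099,168.924).

G21
G90
G0 X166.767 Y136.348
M3 S266
G1 X268.311 Y136.348 F2906
G1 X268.311 Y32.791
G1 X166.767 Y32.791
G1 X166.767 Y136.348
M5
G0 X161.450 Y248.919
M3 S933
G1 X285.555 Y248.919 F715
G1 X285.555 Y238.488
G1 X161.450 Y238.488
G1 X161.450 Y248.919
M5
G0 X172.407 Y256.630
M3 S933
G1 X131.099 Y168.924 F715
M5
G0 X0.000 Y0.000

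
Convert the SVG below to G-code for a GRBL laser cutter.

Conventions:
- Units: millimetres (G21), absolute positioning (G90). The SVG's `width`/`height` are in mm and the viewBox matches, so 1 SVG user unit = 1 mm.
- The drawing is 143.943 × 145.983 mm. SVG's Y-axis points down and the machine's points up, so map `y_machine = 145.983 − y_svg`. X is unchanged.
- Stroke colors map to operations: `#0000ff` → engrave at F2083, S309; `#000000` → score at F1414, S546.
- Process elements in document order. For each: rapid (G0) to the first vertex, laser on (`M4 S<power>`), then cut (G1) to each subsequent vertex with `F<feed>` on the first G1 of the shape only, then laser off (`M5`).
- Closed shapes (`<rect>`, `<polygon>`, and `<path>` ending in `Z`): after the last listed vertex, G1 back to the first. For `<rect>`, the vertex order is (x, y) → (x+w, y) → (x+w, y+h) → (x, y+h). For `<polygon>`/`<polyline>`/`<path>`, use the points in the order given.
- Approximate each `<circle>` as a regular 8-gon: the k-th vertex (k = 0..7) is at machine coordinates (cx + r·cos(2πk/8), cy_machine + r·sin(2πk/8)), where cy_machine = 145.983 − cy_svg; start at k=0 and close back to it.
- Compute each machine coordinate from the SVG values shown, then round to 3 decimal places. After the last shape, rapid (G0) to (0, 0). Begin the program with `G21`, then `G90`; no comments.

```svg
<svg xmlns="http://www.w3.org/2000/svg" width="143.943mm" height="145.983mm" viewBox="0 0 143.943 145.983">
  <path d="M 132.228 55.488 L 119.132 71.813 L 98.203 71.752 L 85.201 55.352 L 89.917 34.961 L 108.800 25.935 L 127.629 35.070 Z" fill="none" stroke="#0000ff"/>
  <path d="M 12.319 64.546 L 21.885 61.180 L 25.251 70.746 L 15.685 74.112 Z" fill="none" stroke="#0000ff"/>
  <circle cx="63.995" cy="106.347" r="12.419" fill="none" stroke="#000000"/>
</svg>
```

viewBox `0 0 143.943 145.983` with mm width/height → 1 unit = 1 mm. Flip: y_m = 145.983 − y_svg.

**Shape 1** — `<path>` regular polygon, stroke `#0000ff` → engrave (S309, F2083). Machine vertices: (132.228,90.495) → (119.132,74.170) → (98.203,74.231) → (85.201,90.631) → (89.917,111.022) → (108.800,120.048) → (127.629,110.913) → (132.228,90.495). Closed: final G1 returns to the first vertex.

**Shape 2** — `<path>` regular polygon, stroke `#0000ff` → engrave (S309, F2083). Machine vertices: (12.319,81.437) → (21.885,84.803) → (25.251,75.237) → (15.685,71.871) → (12.319,81.437). Closed: final G1 returns to the first vertex.

**Shape 3** — `<circle>` circle, stroke `#000000` → score (S546, F1414). Machine vertices: (76.414,39.636) → (72.777,48.418) → (63.995,52.055) → (55.213,48.418) → (51.576,39.636) → (55.213,30.854) → (63.995,27.217) → (72.777,30.854) → (76.414,39.636). Closed: final G1 returns to the first vertex.

G21
G90
G0 X132.228 Y90.495
M4 S309
G1 X119.132 Y74.170 F2083
G1 X98.203 Y74.231
G1 X85.201 Y90.631
G1 X89.917 Y111.022
G1 X108.800 Y120.048
G1 X127.629 Y110.913
G1 X132.228 Y90.495
M5
G0 X12.319 Y81.437
M4 S309
G1 X21.885 Y84.803 F2083
G1 X25.251 Y75.237
G1 X15.685 Y71.871
G1 X12.319 Y81.437
M5
G0 X76.414 Y39.636
M4 S546
G1 X72.777 Y48.418 F1414
G1 X63.995 Y52.055
G1 X55.213 Y48.418
G1 X51.576 Y39.636
G1 X55.213 Y30.854
G1 X63.995 Y27.217
G1 X72.777 Y30.854
G1 X76.414 Y39.636
M5
G0 X0.000 Y0.000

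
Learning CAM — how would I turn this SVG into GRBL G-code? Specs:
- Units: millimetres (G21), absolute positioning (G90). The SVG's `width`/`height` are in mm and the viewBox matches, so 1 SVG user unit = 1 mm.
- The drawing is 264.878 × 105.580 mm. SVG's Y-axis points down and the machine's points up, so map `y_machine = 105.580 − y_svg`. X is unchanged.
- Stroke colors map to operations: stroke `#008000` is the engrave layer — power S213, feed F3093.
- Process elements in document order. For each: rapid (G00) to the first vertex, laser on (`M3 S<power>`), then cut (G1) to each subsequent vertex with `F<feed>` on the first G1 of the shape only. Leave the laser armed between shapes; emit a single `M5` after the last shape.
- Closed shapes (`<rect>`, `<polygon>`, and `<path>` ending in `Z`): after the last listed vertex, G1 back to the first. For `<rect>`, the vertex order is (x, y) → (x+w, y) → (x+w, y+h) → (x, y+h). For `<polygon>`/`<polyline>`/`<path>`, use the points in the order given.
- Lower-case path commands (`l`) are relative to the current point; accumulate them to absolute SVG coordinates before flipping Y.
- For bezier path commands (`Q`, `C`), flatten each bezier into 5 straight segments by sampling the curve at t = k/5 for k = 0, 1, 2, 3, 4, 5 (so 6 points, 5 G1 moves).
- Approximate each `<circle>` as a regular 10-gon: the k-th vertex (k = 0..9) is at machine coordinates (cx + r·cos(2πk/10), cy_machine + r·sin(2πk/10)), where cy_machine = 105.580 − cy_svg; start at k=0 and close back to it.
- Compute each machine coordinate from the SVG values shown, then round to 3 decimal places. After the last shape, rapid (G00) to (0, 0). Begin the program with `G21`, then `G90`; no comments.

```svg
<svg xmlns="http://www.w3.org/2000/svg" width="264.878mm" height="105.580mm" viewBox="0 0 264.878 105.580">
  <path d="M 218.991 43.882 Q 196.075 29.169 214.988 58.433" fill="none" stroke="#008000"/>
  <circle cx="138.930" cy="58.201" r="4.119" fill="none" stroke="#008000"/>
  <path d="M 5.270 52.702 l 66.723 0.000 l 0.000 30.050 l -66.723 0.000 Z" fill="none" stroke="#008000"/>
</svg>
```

1 u = 1 mm; y_m = 105.580 − y.

[1] `<path>` quadratic bezier, #008000→engrave S213 F3093: (218.991,61.698) → (211.498,65.824) → (207.351,66.432) → (206.550,63.522) → (209.096,57.094) → (214.988,47.147)

[2] `<circle>` circle, #008000→engrave S213 F3093: (143.049,47.379) → (142.262,49.800) → (140.203,51.296) → (137.657,51.296) → (135.598,49.800) → (134.811,47.379) → (135.598,44.958) → (137.657,43.462) → (140.203,43.462) → (142.262,44.958) → (143.049,47.379) (closed)

[3] `<path>` rectangle, #008000→engrave S213 F3093: (5.270,52.878) → (71.993,52.878) → (71.993,22.828) → (5.270,22.828) → (5.270,52.878) (closed)

G21
G90
G00 X218.991 Y61.698
M3 S213
G1 X211.498 Y65.824 F3093
G1 X207.351 Y66.432
G1 X206.550 Y63.522
G1 X209.096 Y57.094
G1 X214.988 Y47.147
G00 X143.049 Y47.379
M3 S213
G1 X142.262 Y49.800 F3093
G1 X140.203 Y51.296
G1 X137.657 Y51.296
G1 X135.598 Y49.800
G1 X134.811 Y47.379
G1 X135.598 Y44.958
G1 X137.657 Y43.462
G1 X140.203 Y43.462
G1 X142.262 Y44.958
G1 X143.049 Y47.379
G00 X5.270 Y52.878
M3 S213
G1 X71.993 Y52.878 F3093
G1 X71.993 Y22.828
G1 X5.270 Y22.828
G1 X5.270 Y52.878
M5
G00 X0.000 Y0.000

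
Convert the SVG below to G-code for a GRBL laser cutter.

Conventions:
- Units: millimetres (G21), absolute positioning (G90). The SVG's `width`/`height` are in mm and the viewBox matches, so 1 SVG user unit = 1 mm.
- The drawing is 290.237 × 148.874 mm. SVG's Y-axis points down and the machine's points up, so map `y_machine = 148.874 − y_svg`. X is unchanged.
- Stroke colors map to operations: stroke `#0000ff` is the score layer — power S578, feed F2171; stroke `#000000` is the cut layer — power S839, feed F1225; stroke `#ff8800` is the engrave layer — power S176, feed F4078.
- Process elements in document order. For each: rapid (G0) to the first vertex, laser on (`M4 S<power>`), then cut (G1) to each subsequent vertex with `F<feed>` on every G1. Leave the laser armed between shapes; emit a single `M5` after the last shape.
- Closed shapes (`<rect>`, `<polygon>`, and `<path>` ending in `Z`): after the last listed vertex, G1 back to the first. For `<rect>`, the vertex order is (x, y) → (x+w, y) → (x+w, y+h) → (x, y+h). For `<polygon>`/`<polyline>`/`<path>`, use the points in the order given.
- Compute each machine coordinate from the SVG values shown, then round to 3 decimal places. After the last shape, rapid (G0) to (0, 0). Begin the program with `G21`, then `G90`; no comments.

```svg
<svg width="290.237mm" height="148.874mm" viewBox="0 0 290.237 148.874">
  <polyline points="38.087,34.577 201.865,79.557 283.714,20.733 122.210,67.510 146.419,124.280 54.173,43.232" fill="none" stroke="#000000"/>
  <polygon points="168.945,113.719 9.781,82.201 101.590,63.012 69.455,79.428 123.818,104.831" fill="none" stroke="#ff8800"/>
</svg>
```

G21
G90
G0 X38.087 Y114.297
M4 S839
G1 X201.865 Y69.317 F1225
G1 X283.714 Y128.141 F1225
G1 X122.210 Y81.364 F1225
G1 X146.419 Y24.594 F1225
G1 X54.173 Y105.642 F1225
G0 X168.945 Y35.155
M4 S176
G1 X9.781 Y66.673 F4078
G1 X101.590 Y85.862 F4078
G1 X69.455 Y69.446 F4078
G1 X123.818 Y44.043 F4078
G1 X168.945 Y35.155 F4078
M5
G0 X0.000 Y0.000

1 u = 1 mm; y_m = 148.874 − y.

[1] `<polyline>` open polyline, #000000→cut S839 F1225: (38.087,114.297) → (201.865,69.317) → (283.714,128.141) → (122.210,81.364) → (146.419,24.594) → (54.173,105.642)

[2] `<polygon>` closed polygon, #ff8800→engrave S176 F4078: (168.945,35.155) → (9.781,66.673) → (101.590,85.862) → (69.455,69.446) → (123.818,44.043) → (168.945,35.155) (closed)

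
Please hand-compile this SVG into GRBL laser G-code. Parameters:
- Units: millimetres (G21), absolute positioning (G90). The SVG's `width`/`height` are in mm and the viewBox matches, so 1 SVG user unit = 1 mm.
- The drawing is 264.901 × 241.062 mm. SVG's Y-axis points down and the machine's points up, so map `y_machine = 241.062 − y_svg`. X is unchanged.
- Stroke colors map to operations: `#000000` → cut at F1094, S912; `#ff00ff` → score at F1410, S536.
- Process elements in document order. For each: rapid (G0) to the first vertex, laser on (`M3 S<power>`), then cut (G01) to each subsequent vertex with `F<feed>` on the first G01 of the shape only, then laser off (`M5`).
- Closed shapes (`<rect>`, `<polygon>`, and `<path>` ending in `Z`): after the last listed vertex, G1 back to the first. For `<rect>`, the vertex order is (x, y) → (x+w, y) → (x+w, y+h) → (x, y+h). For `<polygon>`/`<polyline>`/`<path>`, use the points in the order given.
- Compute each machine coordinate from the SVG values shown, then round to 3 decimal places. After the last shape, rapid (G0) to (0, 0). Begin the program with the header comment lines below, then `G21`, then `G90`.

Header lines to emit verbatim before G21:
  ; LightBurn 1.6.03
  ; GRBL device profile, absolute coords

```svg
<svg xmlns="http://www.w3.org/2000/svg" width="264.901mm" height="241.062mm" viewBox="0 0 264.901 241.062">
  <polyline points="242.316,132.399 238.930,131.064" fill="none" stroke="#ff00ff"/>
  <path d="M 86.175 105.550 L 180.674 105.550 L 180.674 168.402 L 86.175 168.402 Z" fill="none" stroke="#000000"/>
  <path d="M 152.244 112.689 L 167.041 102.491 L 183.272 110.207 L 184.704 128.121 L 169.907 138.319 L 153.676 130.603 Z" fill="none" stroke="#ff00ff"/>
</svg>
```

viewBox `0 0 264.901 241.062` with mm width/height → 1 unit = 1 mm. Flip: y_m = 241.062 − y_svg.

**Shape 1** — `<polyline>` line segment, stroke `#ff00ff` → score (S536, F1410). Machine vertices: (242.316,108.663) → (238.930,109.998). Open path.

**Shape 2** — `<path>` rectangle, stroke `#000000` → cut (S912, F1094). Machine vertices: (86.175,135.512) → (180.674,135.512) → (180.674,72.660) → (86.175,72.660) → (86.175,135.512). Closed: final G1 returns to the first vertex.

**Shape 3** — `<path>` regular polygon, stroke `#ff00ff` → score (S536, F1410). Machine vertices: (152.244,128.373) → (167.041,138.571) → (183.272,130.855) → (184.704,112.941) → (169.907,102.743) → (153.676,110.459) → (152.244,128.373). Closed: final G1 returns to the first vertex.

; LightBurn 1.6.03
; GRBL device profile, absolute coords
G21
G90
G0 X242.316 Y108.663
M3 S536
G01 X238.930 Y109.998 F1410
M5
G0 X86.175 Y135.512
M3 S912
G01 X180.674 Y135.512 F1094
G01 X180.674 Y72.660
G01 X86.175 Y72.660
G01 X86.175 Y135.512
M5
G0 X152.244 Y128.373
M3 S536
G01 X167.041 Y138.571 F1410
G01 X183.272 Y130.855
G01 X184.704 Y112.941
G01 X169.907 Y102.743
G01 X153.676 Y110.459
G01 X152.244 Y128.373
M5
G0 X0.000 Y0.000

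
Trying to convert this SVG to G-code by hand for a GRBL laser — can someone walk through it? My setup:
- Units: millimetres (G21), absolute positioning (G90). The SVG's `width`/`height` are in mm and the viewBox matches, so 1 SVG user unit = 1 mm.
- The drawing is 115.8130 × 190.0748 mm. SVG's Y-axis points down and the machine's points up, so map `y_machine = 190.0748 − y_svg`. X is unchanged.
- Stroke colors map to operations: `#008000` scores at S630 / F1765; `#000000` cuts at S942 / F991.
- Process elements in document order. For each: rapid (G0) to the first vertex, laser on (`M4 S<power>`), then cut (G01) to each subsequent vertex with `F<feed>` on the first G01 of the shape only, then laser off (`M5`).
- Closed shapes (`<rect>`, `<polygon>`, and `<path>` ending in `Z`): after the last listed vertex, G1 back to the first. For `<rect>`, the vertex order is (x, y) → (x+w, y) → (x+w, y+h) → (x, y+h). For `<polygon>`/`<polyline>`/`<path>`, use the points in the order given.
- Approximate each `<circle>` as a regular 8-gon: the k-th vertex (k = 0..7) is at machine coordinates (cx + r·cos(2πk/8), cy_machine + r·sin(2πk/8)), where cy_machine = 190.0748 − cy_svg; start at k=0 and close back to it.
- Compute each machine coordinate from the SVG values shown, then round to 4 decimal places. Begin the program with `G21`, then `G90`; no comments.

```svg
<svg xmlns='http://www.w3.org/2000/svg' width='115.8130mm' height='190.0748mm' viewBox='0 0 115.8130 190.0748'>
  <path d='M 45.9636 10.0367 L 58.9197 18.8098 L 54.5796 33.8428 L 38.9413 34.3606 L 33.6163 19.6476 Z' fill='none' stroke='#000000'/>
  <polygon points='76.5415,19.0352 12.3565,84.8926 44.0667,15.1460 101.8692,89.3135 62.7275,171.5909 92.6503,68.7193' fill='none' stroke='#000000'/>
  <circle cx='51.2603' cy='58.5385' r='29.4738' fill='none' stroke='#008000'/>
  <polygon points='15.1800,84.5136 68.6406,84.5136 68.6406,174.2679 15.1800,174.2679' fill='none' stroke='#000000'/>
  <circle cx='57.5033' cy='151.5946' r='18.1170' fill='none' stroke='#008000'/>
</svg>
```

1 u = 1 mm; y_m = 190.0748 − y.

[1] `<path>` regular polygon, #000000→cut S942 F991: (45.9636,180.0381) → (58.9197,171.2650) → (54.5796,156.2320) → (38.9413,155.7142) → (33.6163,170.4272) → (45.9636,180.0381) (closed)

[2] `<polygon>` closed polygon, #000000→cut S942 F991: (76.5415,171.0396) → (12.3565,105.1822) → (44.0667,174.9288) → (101.8692,100.7613) → (62.7275,18.4839) → (92.6503,121.3555) → (76.5415,171.0396) (closed)

[3] `<circle>` circle, #008000→score S630 F1765: (80.7341,131.5363) → (72.1014,152.3774) → (51.2603,161.0101) → (30.4192,152.3774) → (21.7865,131.5363) → (30.4192,110.6952) → (51.2603,102.0625) → (72.1014,110.6952) → (80.7341,131.5363) (closed)

[4] `<polygon>` rectangle, #000000→cut S942 F991: (15.1800,105.5612) → (68.6406,105.5612) → (68.6406,15.8069) → (15.1800,15.8069) → (15.1800,105.5612) (closed)

[5] `<circle>` circle, #008000→score S630 F1765: (75.6203,38.4802) → (70.3140,51.2909) → (57.5033,56.5972) → (44.6926,51.2909) → (39.3863,38.4802) → (44.6926,25.6695) → (57.5033,20.3632) → (70.3140,25.6695) → (75.6203,38.4802) (closed)

G21
G90
G0 X45.9636 Y180.0381
M4 S942
G01 X58.9197 Y171.2650 F991
G01 X54.5796 Y156.2320
G01 X38.9413 Y155.7142
G01 X33.6163 Y170.4272
G01 X45.9636 Y180.0381
M5
G0 X76.5415 Y171.0396
M4 S942
G01 X12.3565 Y105.1822 F991
G01 X44.0667 Y174.9288
G01 X101.8692 Y100.7613
G01 X62.7275 Y18.4839
G01 X92.6503 Y121.3555
G01 X76.5415 Y171.0396
M5
G0 X80.7341 Y131.5363
M4 S630
G01 X72.1014 Y152.3774 F1765
G01 X51.2603 Y161.0101
G01 X30.4192 Y152.3774
G01 X21.7865 Y131.5363
G01 X30.4192 Y110.6952
G01 X51.2603 Y102.0625
G01 X72.1014 Y110.6952
G01 X80.7341 Y131.5363
M5
G0 X15.1800 Y105.5612
M4 S942
G01 X68.6406 Y105.5612 F991
G01 X68.6406 Y15.8069
G01 X15.1800 Y15.8069
G01 X15.1800 Y105.5612
M5
G0 X75.6203 Y38.4802
M4 S630
G01 X70.3140 Y51.2909 F1765
G01 X57.5033 Y56.5972
G01 X44.6926 Y51.2909
G01 X39.3863 Y38.4802
G01 X44.6926 Y25.6695
G01 X57.5033 Y20.3632
G01 X70.3140 Y25.6695
G01 X75.6203 Y38.4802
M5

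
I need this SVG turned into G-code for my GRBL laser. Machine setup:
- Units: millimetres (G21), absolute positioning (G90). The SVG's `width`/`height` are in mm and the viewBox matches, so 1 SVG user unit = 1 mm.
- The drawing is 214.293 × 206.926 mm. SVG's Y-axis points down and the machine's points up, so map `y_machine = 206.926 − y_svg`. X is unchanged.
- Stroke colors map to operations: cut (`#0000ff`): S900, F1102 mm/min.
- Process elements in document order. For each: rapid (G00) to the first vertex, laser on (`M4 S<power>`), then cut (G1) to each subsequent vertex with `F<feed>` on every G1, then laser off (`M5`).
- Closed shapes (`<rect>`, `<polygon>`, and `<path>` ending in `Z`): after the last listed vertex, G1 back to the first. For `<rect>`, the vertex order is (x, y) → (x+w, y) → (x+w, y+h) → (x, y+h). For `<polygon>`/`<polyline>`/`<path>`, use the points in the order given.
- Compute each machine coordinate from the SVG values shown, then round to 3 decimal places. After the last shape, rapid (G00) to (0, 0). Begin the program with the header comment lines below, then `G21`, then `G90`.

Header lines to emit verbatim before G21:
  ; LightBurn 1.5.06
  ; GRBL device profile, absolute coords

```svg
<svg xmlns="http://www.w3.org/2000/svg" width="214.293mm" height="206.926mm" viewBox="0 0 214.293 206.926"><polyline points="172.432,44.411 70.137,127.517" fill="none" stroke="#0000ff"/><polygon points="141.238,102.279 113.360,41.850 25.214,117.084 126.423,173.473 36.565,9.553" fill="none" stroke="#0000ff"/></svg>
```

Since the viewBox matches the mm dimensions, user units are millimetres directly. The only transform is the Y-flip y_m = 206.926 − y_svg.

Shape 1 is a line segment drawn with `<polyline>`. Its stroke #0000ff means cut at S900, F1102. After flipping Y the toolpath is (172.432,162.515) → (70.137,79.409).

Shape 2 is a closed polygon drawn with `<polygon>`. Its stroke #0000ff means cut at S900, F1102. After flipping Y the toolpath is (141.238,104.647) → (113.360,165.076) → (25.214,89.842) → (126.423,33.453) → (36.565,197.373) → (141.238,104.647), returning to the start.

; LightBurn 1.5.06
; GRBL device profile, absolute coords
G21
G90
G00 X172.432 Y162.515
M4 S900
G1 X70.137 Y79.409 F1102
M5
G00 X141.238 Y104.647
M4 S900
G1 X113.360 Y165.076 F1102
G1 X25.214 Y89.842 F1102
G1 X126.423 Y33.453 F1102
G1 X36.565 Y197.373 F1102
G1 X141.238 Y104.647 F1102
M5
G00 X0.000 Y0.000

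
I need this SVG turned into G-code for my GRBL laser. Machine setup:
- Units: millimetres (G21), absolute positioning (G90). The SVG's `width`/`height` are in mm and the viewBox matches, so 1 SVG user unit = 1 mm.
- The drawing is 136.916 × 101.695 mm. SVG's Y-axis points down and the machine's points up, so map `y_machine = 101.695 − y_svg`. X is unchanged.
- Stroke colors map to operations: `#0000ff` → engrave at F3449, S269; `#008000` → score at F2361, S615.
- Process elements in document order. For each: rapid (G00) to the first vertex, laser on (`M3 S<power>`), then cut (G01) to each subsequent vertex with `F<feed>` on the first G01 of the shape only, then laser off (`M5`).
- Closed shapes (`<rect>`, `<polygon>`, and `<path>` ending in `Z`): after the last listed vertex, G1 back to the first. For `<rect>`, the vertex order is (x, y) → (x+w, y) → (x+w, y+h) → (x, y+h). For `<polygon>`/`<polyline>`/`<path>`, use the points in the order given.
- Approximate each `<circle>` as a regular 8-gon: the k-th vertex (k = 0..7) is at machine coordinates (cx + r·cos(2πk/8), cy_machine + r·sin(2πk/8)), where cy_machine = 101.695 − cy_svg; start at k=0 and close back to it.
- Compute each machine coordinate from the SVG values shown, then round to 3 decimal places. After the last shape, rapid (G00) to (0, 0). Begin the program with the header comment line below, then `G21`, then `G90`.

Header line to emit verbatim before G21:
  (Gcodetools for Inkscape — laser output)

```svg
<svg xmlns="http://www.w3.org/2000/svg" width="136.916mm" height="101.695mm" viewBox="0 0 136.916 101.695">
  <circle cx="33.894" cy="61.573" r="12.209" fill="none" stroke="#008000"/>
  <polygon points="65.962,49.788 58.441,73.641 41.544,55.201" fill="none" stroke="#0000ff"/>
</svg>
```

(Gcodetools for Inkscape — laser output)
G21
G90
G00 X46.103 Y40.122
M3 S615
G01 X42.527 Y48.755 F2361
G01 X33.894 Y52.331
G01 X25.261 Y48.755
G01 X21.685 Y40.122
G01 X25.261 Y31.489
G01 X33.894 Y27.913
G01 X42.527 Y31.489
G01 X46.103 Y40.122
M5
G00 X65.962 Y51.907
M3 S269
G01 X58.441 Y28.054 F3449
G01 X41.544 Y46.494
G01 X65.962 Y51.907
M5
G00 X0.000 Y0.000

1 u = 1 mm; y_m = 101.695 − y.

[1] `<circle>` circle, #008000→score S615 F2361: (46.103,40.122) → (42.527,48.755) → (33.894,52.331) → (25.261,48.755) → (21.685,40.122) → (25.261,31.489) → (33.894,27.913) → (42.527,31.489) → (46.103,40.122) (closed)

[2] `<polygon>` regular polygon, #0000ff→engrave S269 F3449: (65.962,51.907) → (58.441,28.054) → (41.544,46.494) → (65.962,51.907) (closed)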